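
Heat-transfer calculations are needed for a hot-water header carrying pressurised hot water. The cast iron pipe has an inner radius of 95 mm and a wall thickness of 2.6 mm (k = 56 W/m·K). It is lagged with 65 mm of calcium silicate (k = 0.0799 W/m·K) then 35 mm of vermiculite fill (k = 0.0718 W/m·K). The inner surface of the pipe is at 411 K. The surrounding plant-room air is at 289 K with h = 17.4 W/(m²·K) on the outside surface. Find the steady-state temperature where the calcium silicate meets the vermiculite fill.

For a radial system each layer contributes R = ln(r_out/r_in)/(2πkL); films add R = 1/(hA).
R_cast iron pipe wall = ln(97.6/95)/(2π×56×1) = 7.674×10^-5 K/W
R_calcium silicate = ln(162.6/97.6)/(2π×0.0799×1) = 1.017 K/W
R_vermiculite fill = ln(197.6/162.6)/(2π×0.0718×1) = 0.4321 K/W
R_outer film = 1/(h_o·2πr_oL) = 1/(17.4×2π×0.1976×1) = 0.04629 K/W
R_total = 1.495 K/W
Q = ΔT/R_total = 122/1.495
Q = 81.6 W/m
T_interface = T_inner − Q·ΣR(inner→interface) = 411 − 81.6×1.017

T ≈ 328 K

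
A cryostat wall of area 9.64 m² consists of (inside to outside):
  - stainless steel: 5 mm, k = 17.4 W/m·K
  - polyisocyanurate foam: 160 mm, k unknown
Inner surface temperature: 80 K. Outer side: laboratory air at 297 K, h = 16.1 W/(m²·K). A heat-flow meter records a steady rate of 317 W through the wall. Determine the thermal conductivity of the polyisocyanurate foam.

k ≈ 0.0245 W/(m·K)

Treating each layer as a thermal resistance in series:
R_stainless steel = L/(kA) = 0.005/(17.4×9.64) = 2.981×10^-5 K/W
R_outer film = 1/(h_o·A) = 1/(16.1×9.64) = 0.006443 K/W
Sum of known resistances R_other = 0.006473 K/W
Total R = ΔT/Q = 217/317 = 0.6845 K/W
R_polyisocyanurate foam = R_total − R_other = 0.6781 K/W
k = L/(R·A) = 0.16/(0.6781×9.64)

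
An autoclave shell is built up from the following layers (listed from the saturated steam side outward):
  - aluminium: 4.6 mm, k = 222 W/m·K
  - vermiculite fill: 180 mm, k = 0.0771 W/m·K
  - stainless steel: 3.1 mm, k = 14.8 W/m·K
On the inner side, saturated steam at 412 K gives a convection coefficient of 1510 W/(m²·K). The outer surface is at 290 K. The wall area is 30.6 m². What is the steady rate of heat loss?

Q ≈ 1600 W

Thermal resistances in series:
R_inner film = 1/(h_i·A) = 1/(1510×30.6) = 2.164×10^-5 K/W
R_aluminium = L/(kA) = 0.0046/(222×30.6) = 6.771×10^-7 K/W
R_vermiculite fill = L/(kA) = 0.18/(0.0771×30.6) = 0.0763 K/W
R_stainless steel = L/(kA) = 0.0031/(14.8×30.6) = 6.845×10^-6 K/W
R_total = 0.07632 K/W
Q = ΔT / R_total = 122 / 0.07632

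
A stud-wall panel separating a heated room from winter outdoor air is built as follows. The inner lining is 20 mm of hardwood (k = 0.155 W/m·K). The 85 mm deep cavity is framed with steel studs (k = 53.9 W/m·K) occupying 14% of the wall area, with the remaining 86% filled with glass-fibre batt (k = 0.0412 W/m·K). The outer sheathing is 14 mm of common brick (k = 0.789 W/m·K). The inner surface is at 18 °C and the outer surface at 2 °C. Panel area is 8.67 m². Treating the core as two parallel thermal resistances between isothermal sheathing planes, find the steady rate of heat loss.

Q ≈ 878 W

Sheathing layers in series; stud and cavity paths in parallel between them.
R_inner = 0.02/(0.155×8.67) = 0.01488 K/W
R_stud  = 0.085/(53.9×0.14×8.67) = 0.001299 K/W
R_cav   = 0.085/(0.0412×0.86×8.67) = 0.2767 K/W
1/R_core = 1/R_stud + 1/R_cav → R_core = 0.001293 K/W
R_outer = 0.014/(0.789×8.67) = 0.002047 K/W
R_total = 0.01822 K/W
Q = ΔT/R_total = 16/0.01822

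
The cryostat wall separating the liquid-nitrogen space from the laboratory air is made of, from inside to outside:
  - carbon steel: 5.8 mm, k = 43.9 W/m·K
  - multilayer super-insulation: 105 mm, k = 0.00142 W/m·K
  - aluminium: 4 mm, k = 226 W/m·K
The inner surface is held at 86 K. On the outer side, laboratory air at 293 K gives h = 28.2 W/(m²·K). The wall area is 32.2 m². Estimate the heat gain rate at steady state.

Q ≈ 90.1 W

Series thermal resistances:
R_carbon steel = L/(kA) = 0.0058/(43.9×32.2) = 4.103×10^-6 K/W
R_multilayer super-insulation = L/(kA) = 0.105/(0.00142×32.2) = 2.296 K/W
R_aluminium = L/(kA) = 0.004/(226×32.2) = 5.497×10^-7 K/W
R_outer film = 1/(h_o·A) = 1/(28.2×32.2) = 0.001101 K/W
R_total = 2.297 K/W
Q = ΔT / R_total = 207 / 2.297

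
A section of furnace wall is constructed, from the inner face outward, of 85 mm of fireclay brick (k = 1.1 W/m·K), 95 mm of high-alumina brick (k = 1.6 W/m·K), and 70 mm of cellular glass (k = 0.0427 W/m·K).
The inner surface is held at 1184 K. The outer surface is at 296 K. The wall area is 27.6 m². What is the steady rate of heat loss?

Q ≈ 13800 W

Series thermal resistances:
R_fireclay brick = L/(kA) = 0.085/(1.1×27.6) = 0.0028 K/W
R_high-alumina brick = L/(kA) = 0.095/(1.6×27.6) = 0.002151 K/W
R_cellular glass = L/(kA) = 0.07/(0.0427×27.6) = 0.0594 K/W
R_total = 0.06435 K/W
Q = ΔT / R_total = 888 / 0.06435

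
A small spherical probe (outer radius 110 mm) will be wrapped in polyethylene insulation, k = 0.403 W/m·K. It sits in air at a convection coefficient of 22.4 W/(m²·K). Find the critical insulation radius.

r_cr ≈ 36 mm

For a sphere r_cr = 2k/h = 2×0.403/22.4
r_cr = 36 mm; since the bare radius (110 mm) is above r_cr, any added insulation will reduce heat loss.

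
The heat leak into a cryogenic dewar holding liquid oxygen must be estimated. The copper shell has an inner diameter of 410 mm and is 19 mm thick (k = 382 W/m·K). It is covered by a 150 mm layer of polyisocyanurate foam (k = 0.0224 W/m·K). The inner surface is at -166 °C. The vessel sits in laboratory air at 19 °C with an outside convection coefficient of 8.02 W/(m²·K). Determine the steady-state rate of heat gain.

Q ≈ 28.8 W

For a spherical shell R = (1/r₁ − 1/r₂)/(4πk); film R = 1/(h·4πr²). In series:
R_copper shell = (1/0.205 − 1/0.224)/(4π×382) = 8.619×10^-5 K/W
R_polyisocyanurate foam = (1/0.224 − 1/0.374)/(4π×0.0224) = 6.361 K/W
R_outer film = 1/(h·4πr_o²) = 1/(8.02×4π×0.374²) = 0.07094 K/W
R_total = 6.432 K/W
Q = ΔT/R_total = 185/6.432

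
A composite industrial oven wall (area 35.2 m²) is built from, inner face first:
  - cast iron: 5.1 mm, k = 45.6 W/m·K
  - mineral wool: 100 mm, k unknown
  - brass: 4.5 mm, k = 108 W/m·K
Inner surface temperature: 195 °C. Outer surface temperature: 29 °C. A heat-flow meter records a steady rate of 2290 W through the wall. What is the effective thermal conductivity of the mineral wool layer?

Series thermal resistances:
R_cast iron = L/(kA) = 0.0051/(45.6×35.2) = 3.177×10^-6 K/W
R_brass = L/(kA) = 0.0045/(108×35.2) = 1.184×10^-6 K/W
Sum of known resistances R_other = 4.361×10^-6 K/W
Total R = ΔT/Q = 166/2290 = 0.07249 K/W
R_mineral wool = R_total − R_other = 0.07248 K/W
k = L/(R·A) = 0.1/(0.07248×35.2)

k ≈ 0.0392 W/(m·K)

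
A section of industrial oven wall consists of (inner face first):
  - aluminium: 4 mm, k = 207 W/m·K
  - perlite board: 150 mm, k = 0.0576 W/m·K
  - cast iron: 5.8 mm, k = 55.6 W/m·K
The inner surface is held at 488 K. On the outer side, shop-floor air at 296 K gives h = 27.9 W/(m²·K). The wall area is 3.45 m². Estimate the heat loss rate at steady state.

Thermal resistances in series:
R_aluminium = L/(kA) = 0.004/(207×3.45) = 5.601×10^-6 K/W
R_perlite board = L/(kA) = 0.15/(0.0576×3.45) = 0.7548 K/W
R_cast iron = L/(kA) = 0.0058/(55.6×3.45) = 3.024×10^-5 K/W
R_outer film = 1/(h_o·A) = 1/(27.9×3.45) = 0.01039 K/W
R_total = 0.7653 K/W
Q = ΔT / R_total = 192 / 0.7653

Q ≈ 251 W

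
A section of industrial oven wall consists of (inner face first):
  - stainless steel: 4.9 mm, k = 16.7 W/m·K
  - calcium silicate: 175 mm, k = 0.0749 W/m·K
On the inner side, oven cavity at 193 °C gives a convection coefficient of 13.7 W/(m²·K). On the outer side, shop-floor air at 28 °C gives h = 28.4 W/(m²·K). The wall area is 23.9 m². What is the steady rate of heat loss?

Q ≈ 1610 W

Model the wall as resistances in series:
R_inner film = 1/(h_i·A) = 1/(13.7×23.9) = 0.003054 K/W
R_stainless steel = L/(kA) = 0.0049/(16.7×23.9) = 1.228×10^-5 K/W
R_calcium silicate = L/(kA) = 0.175/(0.0749×23.9) = 0.09776 K/W
R_outer film = 1/(h_o·A) = 1/(28.4×23.9) = 0.001473 K/W
R_total = 0.1023 K/W
Q = ΔT / R_total = 165 / 0.1023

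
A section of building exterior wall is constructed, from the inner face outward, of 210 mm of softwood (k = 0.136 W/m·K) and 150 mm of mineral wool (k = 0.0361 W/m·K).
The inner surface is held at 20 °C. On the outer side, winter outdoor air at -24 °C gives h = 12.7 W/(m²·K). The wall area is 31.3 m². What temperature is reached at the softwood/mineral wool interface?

Model the wall as resistances in series:
R_softwood = L/(kA) = 0.21/(0.136×31.3) = 0.04933 K/W
R_mineral wool = L/(kA) = 0.15/(0.0361×31.3) = 0.1328 K/W
R_outer film = 1/(h_o·A) = 1/(12.7×31.3) = 0.002516 K/W
R_total = 0.1846 K/W;  Q = ΔT/R_total = 44/0.1846 = 238.4 W
T_interface = T_inner − Q·ΣR(inner→interface) = 20 − 238×0.04933

T ≈ 8.24 °C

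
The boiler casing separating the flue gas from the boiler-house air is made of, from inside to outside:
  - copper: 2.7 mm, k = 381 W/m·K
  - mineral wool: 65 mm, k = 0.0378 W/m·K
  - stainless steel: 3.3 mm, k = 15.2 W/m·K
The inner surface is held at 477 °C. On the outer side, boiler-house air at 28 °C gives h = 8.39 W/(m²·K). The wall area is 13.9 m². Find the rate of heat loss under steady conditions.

Using the resistance-network approach (series):
R_copper = L/(kA) = 0.0027/(381×13.9) = 5.098×10^-7 K/W
R_mineral wool = L/(kA) = 0.065/(0.0378×13.9) = 0.1237 K/W
R_stainless steel = L/(kA) = 0.0033/(15.2×13.9) = 1.562×10^-5 K/W
R_outer film = 1/(h_o·A) = 1/(8.39×13.9) = 0.008575 K/W
R_total = 0.1323 K/W
Q = ΔT / R_total = 449 / 0.1323

Q ≈ 3390 W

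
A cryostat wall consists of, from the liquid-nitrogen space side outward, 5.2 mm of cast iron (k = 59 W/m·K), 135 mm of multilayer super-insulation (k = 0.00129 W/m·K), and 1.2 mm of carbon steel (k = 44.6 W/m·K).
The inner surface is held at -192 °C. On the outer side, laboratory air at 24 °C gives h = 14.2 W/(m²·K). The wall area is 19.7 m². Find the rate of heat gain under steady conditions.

Q ≈ 40.6 W

Using the resistance-network approach (series):
R_cast iron = L/(kA) = 0.0052/(59×19.7) = 4.474×10^-6 K/W
R_multilayer super-insulation = L/(kA) = 0.135/(0.00129×19.7) = 5.312 K/W
R_carbon steel = L/(kA) = 0.0012/(44.6×19.7) = 1.366×10^-6 K/W
R_outer film = 1/(h_o·A) = 1/(14.2×19.7) = 0.003575 K/W
R_total = 5.316 K/W
Q = ΔT / R_total = 216 / 5.316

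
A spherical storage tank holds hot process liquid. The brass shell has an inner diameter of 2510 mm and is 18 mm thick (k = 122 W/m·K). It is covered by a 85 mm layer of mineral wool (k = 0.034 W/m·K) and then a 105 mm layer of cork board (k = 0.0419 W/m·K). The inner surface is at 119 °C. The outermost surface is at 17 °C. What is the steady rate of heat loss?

Q ≈ 473 W

Each spherical layer contributes R = (1/r_i − 1/r_o)/(4πk):
R_brass shell = (1/1.255 − 1/1.273)/(4π×122) = 7.349×10^-6 K/W
R_mineral wool = (1/1.273 − 1/1.358)/(4π×0.034) = 0.1151 K/W
R_cork board = (1/1.358 − 1/1.463)/(4π×0.0419) = 0.1004 K/W
R_total = 0.2155 K/W
Q = ΔT/R_total = 102/0.2155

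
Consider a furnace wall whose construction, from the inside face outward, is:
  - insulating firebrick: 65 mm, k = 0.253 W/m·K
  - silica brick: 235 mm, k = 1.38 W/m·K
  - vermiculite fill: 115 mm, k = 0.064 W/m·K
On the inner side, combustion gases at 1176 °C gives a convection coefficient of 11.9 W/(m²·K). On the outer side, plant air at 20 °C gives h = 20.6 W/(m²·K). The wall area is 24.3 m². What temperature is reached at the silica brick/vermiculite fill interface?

Model the wall as resistances in series:
R_inner film = 1/(h_i·A) = 1/(11.9×24.3) = 0.003458 K/W
R_insulating firebrick = L/(kA) = 0.065/(0.253×24.3) = 0.01057 K/W
R_silica brick = L/(kA) = 0.235/(1.38×24.3) = 0.007008 K/W
R_vermiculite fill = L/(kA) = 0.115/(0.064×24.3) = 0.07395 K/W
R_outer film = 1/(h_o·A) = 1/(20.6×24.3) = 0.001998 K/W
R_total = 0.09698 K/W;  Q = ΔT/R_total = 1156/0.09698 = 11920 W
T_interface = T_inner − Q·ΣR(inner→interface) = 1176 − 11900×0.02104

T ≈ 925 °C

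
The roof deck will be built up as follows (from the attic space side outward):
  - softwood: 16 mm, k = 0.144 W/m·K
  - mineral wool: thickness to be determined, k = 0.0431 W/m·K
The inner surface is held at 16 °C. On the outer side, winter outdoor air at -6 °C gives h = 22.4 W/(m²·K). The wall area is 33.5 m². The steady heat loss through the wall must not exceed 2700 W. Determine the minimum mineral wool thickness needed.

Series thermal resistances:
R_softwood = L/(kA) = 0.016/(0.144×33.5) = 0.003317 K/W
R_outer film = 1/(h_o·A) = 1/(22.4×33.5) = 0.001333 K/W
Sum of the known resistances R_other = 0.004649 K/W
Required total resistance R_tot = ΔT/Q_allow = 22/2700 = 0.008148 K/W
R_mineral wool = R_tot − R_other = 0.003499 K/W
L = R·k·A = 0.003499×0.0431×33.5

L ≈ 5.05 mm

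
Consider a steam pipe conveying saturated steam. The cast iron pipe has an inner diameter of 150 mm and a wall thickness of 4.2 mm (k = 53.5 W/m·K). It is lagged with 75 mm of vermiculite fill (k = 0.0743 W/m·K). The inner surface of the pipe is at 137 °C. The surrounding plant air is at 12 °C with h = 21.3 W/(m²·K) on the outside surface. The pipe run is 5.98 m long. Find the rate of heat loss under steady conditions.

Q ≈ 506 W

Radial resistances (cylindrical: R_cond = ln(r_o/r_i)/(2πkL), R_conv = 1/(h·2πrL)):
R_cast iron pipe wall = ln(79.2/75)/(2π×53.5×5.98) = 2.711×10^-5 K/W
R_vermiculite fill = ln(154.2/79.2)/(2π×0.0743×5.98) = 0.2387 K/W
R_outer film = 1/(h_o·2πr_oL) = 1/(21.3×2π×0.1542×5.98) = 0.008103 K/W
R_total = 0.2468 K/W
Q = ΔT/R_total = 125/0.2468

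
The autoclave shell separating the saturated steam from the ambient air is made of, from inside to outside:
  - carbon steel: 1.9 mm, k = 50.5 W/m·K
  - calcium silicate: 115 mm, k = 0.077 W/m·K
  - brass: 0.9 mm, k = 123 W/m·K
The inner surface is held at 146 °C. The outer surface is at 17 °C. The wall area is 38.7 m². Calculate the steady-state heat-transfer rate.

Q ≈ 3340 W

Treating each layer as a thermal resistance in series:
R_carbon steel = L/(kA) = 0.0019/(50.5×38.7) = 9.722×10^-7 K/W
R_calcium silicate = L/(kA) = 0.115/(0.077×38.7) = 0.03859 K/W
R_brass = L/(kA) = 0.0009/(123×38.7) = 1.891×10^-7 K/W
R_total = 0.03859 K/W
Q = ΔT / R_total = 129 / 0.03859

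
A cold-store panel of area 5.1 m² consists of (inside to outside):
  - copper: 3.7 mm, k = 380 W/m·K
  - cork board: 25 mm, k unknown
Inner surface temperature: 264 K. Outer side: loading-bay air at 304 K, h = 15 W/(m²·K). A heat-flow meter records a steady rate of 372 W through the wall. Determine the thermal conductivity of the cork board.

Treating each layer as a thermal resistance in series:
R_copper = L/(kA) = 0.0037/(380×5.1) = 1.909×10^-6 K/W
R_outer film = 1/(h_o·A) = 1/(15×5.1) = 0.01307 K/W
Sum of known resistances R_other = 0.01307 K/W
Total R = ΔT/Q = 40/372 = 0.1075 K/W
R_cork board = R_total − R_other = 0.09445 K/W
k = L/(R·A) = 0.025/(0.09445×5.1)

k ≈ 0.0519 W/(m·K)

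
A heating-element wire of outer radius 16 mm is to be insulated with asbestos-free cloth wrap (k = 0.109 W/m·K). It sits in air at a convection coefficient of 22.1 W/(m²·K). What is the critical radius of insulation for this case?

For a cylinder r_cr = k/h = 0.109/22.1
r_cr = 4.93 mm; since the bare radius (16 mm) is above r_cr, any added insulation will reduce heat loss.

r_cr ≈ 4.93 mm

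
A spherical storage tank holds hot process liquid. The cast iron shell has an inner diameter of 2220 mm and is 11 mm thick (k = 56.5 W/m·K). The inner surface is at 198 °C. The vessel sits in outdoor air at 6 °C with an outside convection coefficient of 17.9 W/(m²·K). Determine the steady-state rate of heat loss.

Spherical conduction: R = (1/r_in − 1/r_out)/(4πk) per layer; series-sum.
R_cast iron shell = (1/1.11 − 1/1.121)/(4π×56.5) = 1.245×10^-5 K/W
R_outer film = 1/(h·4πr_o²) = 1/(17.9×4π×1.121²) = 0.003538 K/W
R_total = 0.00355 K/W
Q = ΔT/R_total = 192/0.00355

Q ≈ 54100 W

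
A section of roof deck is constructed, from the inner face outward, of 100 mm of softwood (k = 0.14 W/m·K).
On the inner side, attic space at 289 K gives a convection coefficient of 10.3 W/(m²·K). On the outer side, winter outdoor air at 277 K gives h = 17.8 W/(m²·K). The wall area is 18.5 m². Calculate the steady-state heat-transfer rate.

Model the wall as resistances in series:
R_inner film = 1/(h_i·A) = 1/(10.3×18.5) = 0.005248 K/W
R_softwood = L/(kA) = 0.1/(0.14×18.5) = 0.03861 K/W
R_outer film = 1/(h_o·A) = 1/(17.8×18.5) = 0.003037 K/W
R_total = 0.04689 K/W
Q = ΔT / R_total = 12 / 0.04689

Q ≈ 256 W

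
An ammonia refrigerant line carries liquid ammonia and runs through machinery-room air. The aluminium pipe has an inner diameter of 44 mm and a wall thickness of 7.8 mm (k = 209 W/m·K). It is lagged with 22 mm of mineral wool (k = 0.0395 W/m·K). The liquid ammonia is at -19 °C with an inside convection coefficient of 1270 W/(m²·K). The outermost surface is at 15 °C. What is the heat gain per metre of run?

q′ ≈ 15.2 W/m

Per-layer cylindrical resistances, series-summed:
R_inner film = 1/(h_i·2πr₁L) = 1/(1270×2π×0.022×1) = 0.005696 K/W
R_aluminium pipe wall = ln(29.8/22)/(2π×209×1) = 2.311×10^-4 K/W
R_mineral wool = ln(51.8/29.8)/(2π×0.0395×1) = 2.228 K/W
R_total = 2.234 K/W
Q = ΔT/R_total = 34/2.234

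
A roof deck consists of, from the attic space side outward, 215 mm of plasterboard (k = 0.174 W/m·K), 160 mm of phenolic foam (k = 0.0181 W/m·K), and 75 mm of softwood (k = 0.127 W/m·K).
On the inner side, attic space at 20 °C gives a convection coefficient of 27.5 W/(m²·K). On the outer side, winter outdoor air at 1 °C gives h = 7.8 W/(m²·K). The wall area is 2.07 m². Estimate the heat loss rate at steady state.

Model the wall as resistances in series:
R_inner film = 1/(h_i·A) = 1/(27.5×2.07) = 0.01757 K/W
R_plasterboard = L/(kA) = 0.215/(0.174×2.07) = 0.5969 K/W
R_phenolic foam = L/(kA) = 0.16/(0.0181×2.07) = 4.27 K/W
R_softwood = L/(kA) = 0.075/(0.127×2.07) = 0.2853 K/W
R_outer film = 1/(h_o·A) = 1/(7.8×2.07) = 0.06193 K/W
R_total = 5.232 K/W
Q = ΔT / R_total = 19 / 5.232

Q ≈ 3.63 W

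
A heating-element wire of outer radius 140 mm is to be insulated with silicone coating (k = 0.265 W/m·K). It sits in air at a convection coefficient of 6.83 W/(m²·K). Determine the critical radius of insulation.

r_cr ≈ 38.8 mm

For a cylinder r_cr = k/h = 0.265/6.83
r_cr = 38.8 mm; since the bare radius (140 mm) is above r_cr, any added insulation will reduce heat loss.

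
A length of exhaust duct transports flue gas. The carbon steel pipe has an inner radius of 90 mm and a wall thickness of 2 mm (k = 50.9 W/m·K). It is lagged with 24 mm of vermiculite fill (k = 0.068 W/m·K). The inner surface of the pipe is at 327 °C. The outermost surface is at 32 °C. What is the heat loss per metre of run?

For a radial system each layer contributes R = ln(r_out/r_in)/(2πkL); films add R = 1/(hA).
R_carbon steel pipe wall = ln(92/90)/(2π×50.9×1) = 6.872×10^-5 K/W
R_vermiculite fill = ln(116/92)/(2π×0.068×1) = 0.5425 K/W
R_total = 0.5426 K/W
Q = ΔT/R_total = 295/0.5426

q′ ≈ 544 W/m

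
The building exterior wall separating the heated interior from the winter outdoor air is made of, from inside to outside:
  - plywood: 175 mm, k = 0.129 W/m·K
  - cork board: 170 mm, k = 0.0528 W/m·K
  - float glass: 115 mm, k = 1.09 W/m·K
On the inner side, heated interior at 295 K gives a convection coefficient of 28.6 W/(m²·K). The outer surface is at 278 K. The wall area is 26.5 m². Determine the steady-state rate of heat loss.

Q ≈ 95.5 W

Series thermal resistances:
R_inner film = 1/(h_i·A) = 1/(28.6×26.5) = 0.001319 K/W
R_plywood = L/(kA) = 0.175/(0.129×26.5) = 0.05119 K/W
R_cork board = L/(kA) = 0.17/(0.0528×26.5) = 0.1215 K/W
R_float glass = L/(kA) = 0.115/(1.09×26.5) = 0.003981 K/W
R_total = 0.178 K/W
Q = ΔT / R_total = 17 / 0.178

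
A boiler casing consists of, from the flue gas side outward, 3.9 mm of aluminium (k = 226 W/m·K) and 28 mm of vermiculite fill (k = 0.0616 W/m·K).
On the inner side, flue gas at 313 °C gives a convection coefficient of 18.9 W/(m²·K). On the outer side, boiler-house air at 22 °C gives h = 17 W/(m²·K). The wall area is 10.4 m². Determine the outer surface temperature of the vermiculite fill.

Using the resistance-network approach (series):
R_inner film = 1/(h_i·A) = 1/(18.9×10.4) = 0.005088 K/W
R_aluminium = L/(kA) = 0.0039/(226×10.4) = 1.659×10^-6 K/W
R_vermiculite fill = L/(kA) = 0.028/(0.0616×10.4) = 0.04371 K/W
R_outer film = 1/(h_o·A) = 1/(17×10.4) = 0.005656 K/W
R_total = 0.05445 K/W;  Q = ΔT/R_total = 291/0.05445 = 5344 W
T_interface = T_inner − Q·ΣR(inner→interface) = 313 − 5340×0.0488

T ≈ 52.2 °C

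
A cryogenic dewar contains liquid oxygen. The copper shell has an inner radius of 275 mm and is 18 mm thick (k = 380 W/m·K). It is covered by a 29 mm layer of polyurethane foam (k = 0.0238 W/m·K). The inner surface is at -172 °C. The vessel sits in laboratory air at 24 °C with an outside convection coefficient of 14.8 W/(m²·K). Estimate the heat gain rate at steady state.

Q ≈ 182 W

For a spherical shell R = (1/r₁ − 1/r₂)/(4πk); film R = 1/(h·4πr²). In series:
R_copper shell = (1/0.275 − 1/0.293)/(4π×380) = 4.678×10^-5 K/W
R_polyurethane foam = (1/0.293 − 1/0.322)/(4π×0.0238) = 1.028 K/W
R_outer film = 1/(h·4πr_o²) = 1/(14.8×4π×0.322²) = 0.05186 K/W
R_total = 1.08 K/W
Q = ΔT/R_total = 196/1.08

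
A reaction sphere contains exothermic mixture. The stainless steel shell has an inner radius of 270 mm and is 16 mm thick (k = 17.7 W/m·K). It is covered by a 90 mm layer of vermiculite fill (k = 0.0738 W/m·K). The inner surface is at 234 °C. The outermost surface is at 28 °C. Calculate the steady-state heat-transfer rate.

Each spherical layer contributes R = (1/r_i − 1/r_o)/(4πk):
R_stainless steel shell = (1/0.27 − 1/0.286)/(4π×17.7) = 9.316×10^-4 K/W
R_vermiculite fill = (1/0.286 − 1/0.376)/(4π×0.0738) = 0.9024 K/W
R_total = 0.9034 K/W
Q = ΔT/R_total = 206/0.9034

Q ≈ 228 W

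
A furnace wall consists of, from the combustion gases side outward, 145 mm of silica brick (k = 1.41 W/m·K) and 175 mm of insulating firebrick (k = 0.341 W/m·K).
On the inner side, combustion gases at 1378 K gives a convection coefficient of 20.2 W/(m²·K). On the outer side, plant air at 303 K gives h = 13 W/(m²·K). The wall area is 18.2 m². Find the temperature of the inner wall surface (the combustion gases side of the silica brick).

T ≈ 1310 K

Series thermal resistances:
R_inner film = 1/(h_i·A) = 1/(20.2×18.2) = 0.00272 K/W
R_silica brick = L/(kA) = 0.145/(1.41×18.2) = 0.00565 K/W
R_insulating firebrick = L/(kA) = 0.175/(0.341×18.2) = 0.0282 K/W
R_outer film = 1/(h_o·A) = 1/(13×18.2) = 0.004227 K/W
R_total = 0.04079 K/W;  Q = ΔT/R_total = 1075/0.04079 = 26350 W
T_interface = T_inner − Q·ΣR(inner→interface) = 1378 − 26400×0.00272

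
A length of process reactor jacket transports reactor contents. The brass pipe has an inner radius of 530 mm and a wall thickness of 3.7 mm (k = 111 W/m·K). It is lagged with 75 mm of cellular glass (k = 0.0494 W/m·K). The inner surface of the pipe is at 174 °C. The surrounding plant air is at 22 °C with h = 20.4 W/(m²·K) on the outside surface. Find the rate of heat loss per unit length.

q′ ≈ 348 W/m

Radial resistances (cylindrical: R_cond = ln(r_o/r_i)/(2πkL), R_conv = 1/(h·2πrL)):
R_brass pipe wall = ln(533.7/530)/(2π×111×1) = 9.975×10^-6 K/W
R_cellular glass = ln(608.7/533.7)/(2π×0.0494×1) = 0.4236 K/W
R_outer film = 1/(h_o·2πr_oL) = 1/(20.4×2π×0.6087×1) = 0.01282 K/W
R_total = 0.4365 K/W
Q = ΔT/R_total = 152/0.4365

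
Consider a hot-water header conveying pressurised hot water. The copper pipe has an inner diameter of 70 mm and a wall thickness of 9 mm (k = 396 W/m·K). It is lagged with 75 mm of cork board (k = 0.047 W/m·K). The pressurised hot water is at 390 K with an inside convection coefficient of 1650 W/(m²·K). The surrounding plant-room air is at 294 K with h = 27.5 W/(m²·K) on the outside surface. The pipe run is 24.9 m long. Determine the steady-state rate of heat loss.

Cylindrical conduction, so R = ln(r₂/r₁)/(2πkL) per layer, in series:
R_inner film = 1/(h_i·2πr₁L) = 1/(1650×2π×0.035×24.9) = 1.107×10^-4 K/W
R_copper pipe wall = ln(44/35)/(2π×396×24.9) = 3.694×10^-6 K/W
R_cork board = ln(119/44)/(2π×0.047×24.9) = 0.1353 K/W
R_outer film = 1/(h_o·2πr_oL) = 1/(27.5×2π×0.119×24.9) = 0.001953 K/W
R_total = 0.1374 K/W
Q = ΔT/R_total = 96/0.1374

Q ≈ 699 W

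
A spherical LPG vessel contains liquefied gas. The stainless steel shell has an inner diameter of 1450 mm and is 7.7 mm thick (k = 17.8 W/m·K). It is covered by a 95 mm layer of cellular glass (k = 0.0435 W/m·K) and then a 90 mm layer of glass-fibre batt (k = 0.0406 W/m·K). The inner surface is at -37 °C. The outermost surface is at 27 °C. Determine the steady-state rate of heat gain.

Q ≈ 123 W

Radial (spherical) resistances in series:
R_stainless steel shell = (1/0.725 − 1/0.7327)/(4π×17.8) = 6.48×10^-5 K/W
R_cellular glass = (1/0.7327 − 1/0.8277)/(4π×0.0435) = 0.2866 K/W
R_glass-fibre batt = (1/0.8277 − 1/0.9177)/(4π×0.0406) = 0.2322 K/W
R_total = 0.5189 K/W
Q = ΔT/R_total = 64/0.5189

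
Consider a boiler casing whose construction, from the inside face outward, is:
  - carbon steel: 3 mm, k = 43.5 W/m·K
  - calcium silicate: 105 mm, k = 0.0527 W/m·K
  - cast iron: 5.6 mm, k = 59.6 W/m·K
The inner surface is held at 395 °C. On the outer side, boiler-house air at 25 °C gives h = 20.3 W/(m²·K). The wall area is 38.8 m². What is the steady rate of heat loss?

Treating each layer as a thermal resistance in series:
R_carbon steel = L/(kA) = 0.003/(43.5×38.8) = 1.777×10^-6 K/W
R_calcium silicate = L/(kA) = 0.105/(0.0527×38.8) = 0.05135 K/W
R_cast iron = L/(kA) = 0.0056/(59.6×38.8) = 2.422×10^-6 K/W
R_outer film = 1/(h_o·A) = 1/(20.3×38.8) = 0.00127 K/W
R_total = 0.05262 K/W
Q = ΔT / R_total = 370 / 0.05262

Q ≈ 7030 W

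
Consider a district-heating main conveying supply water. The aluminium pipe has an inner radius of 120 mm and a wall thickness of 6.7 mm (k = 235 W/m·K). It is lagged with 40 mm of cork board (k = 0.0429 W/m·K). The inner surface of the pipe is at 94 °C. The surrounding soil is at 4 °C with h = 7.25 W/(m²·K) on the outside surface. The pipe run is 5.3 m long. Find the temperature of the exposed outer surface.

For a radial system each layer contributes R = ln(r_out/r_in)/(2πkL); films add R = 1/(hA).
R_aluminium pipe wall = ln(126.7/120)/(2π×235×5.3) = 6.943×10^-6 K/W
R_cork board = ln(166.7/126.7)/(2π×0.0429×5.3) = 0.1921 K/W
R_outer film = 1/(h_o·2πr_oL) = 1/(7.25×2π×0.1667×5.3) = 0.02485 K/W
R_total = 0.2169 K/W
Q = ΔT/R_total = 90/0.2169
Q = 415 W
T_interface = T_inner − Q·ΣR(inner→interface) = 94 − 415×0.1921

T ≈ 14.3 °C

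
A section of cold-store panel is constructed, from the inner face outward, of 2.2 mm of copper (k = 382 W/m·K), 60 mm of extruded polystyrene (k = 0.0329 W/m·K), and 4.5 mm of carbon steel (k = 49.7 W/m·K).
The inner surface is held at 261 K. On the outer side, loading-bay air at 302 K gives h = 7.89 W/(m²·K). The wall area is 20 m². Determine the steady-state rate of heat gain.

Q ≈ 420 W

Using the resistance-network approach (series):
R_copper = L/(kA) = 0.0022/(382×20) = 2.88×10^-7 K/W
R_extruded polystyrene = L/(kA) = 0.06/(0.0329×20) = 0.09119 K/W
R_carbon steel = L/(kA) = 0.0045/(49.7×20) = 4.527×10^-6 K/W
R_outer film = 1/(h_o·A) = 1/(7.89×20) = 0.006337 K/W
R_total = 0.09753 K/W
Q = ΔT / R_total = 41 / 0.09753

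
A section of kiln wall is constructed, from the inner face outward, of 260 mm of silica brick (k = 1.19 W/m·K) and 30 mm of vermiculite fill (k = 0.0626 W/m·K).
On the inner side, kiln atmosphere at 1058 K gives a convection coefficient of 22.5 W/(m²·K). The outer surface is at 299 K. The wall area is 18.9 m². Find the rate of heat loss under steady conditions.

Q ≈ 19300 W

Thermal resistances in series:
R_inner film = 1/(h_i·A) = 1/(22.5×18.9) = 0.002352 K/W
R_silica brick = L/(kA) = 0.26/(1.19×18.9) = 0.01156 K/W
R_vermiculite fill = L/(kA) = 0.03/(0.0626×18.9) = 0.02536 K/W
R_total = 0.03927 K/W
Q = ΔT / R_total = 759 / 0.03927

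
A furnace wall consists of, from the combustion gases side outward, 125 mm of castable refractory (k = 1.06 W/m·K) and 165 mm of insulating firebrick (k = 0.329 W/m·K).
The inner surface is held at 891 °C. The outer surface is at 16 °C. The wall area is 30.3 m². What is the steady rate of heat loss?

Q ≈ 42800 W

Series thermal resistances:
R_castable refractory = L/(kA) = 0.125/(1.06×30.3) = 0.003892 K/W
R_insulating firebrick = L/(kA) = 0.165/(0.329×30.3) = 0.01655 K/W
R_total = 0.02044 K/W
Q = ΔT / R_total = 875 / 0.02044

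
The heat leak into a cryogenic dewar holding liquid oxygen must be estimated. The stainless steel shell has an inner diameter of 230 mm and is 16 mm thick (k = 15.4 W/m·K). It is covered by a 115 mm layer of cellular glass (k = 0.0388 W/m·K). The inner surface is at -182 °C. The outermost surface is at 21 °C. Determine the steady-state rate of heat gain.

Q ≈ 27.7 W

For a spherical shell R = (1/r₁ − 1/r₂)/(4πk); film R = 1/(h·4πr²). In series:
R_stainless steel shell = (1/0.115 − 1/0.131)/(4π×15.4) = 0.005488 K/W
R_cellular glass = (1/0.131 − 1/0.246)/(4π×0.0388) = 7.319 K/W
R_total = 7.324 K/W
Q = ΔT/R_total = 203/7.324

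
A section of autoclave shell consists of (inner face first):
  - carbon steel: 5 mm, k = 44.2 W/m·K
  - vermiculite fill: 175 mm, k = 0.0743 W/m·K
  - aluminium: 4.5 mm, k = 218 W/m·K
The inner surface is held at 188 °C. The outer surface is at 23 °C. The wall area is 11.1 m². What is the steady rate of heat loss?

Q ≈ 778 W

Model the wall as resistances in series:
R_carbon steel = L/(kA) = 0.005/(44.2×11.1) = 1.019×10^-5 K/W
R_vermiculite fill = L/(kA) = 0.175/(0.0743×11.1) = 0.2122 K/W
R_aluminium = L/(kA) = 0.0045/(218×11.1) = 1.86×10^-6 K/W
R_total = 0.2122 K/W
Q = ΔT / R_total = 165 / 0.2122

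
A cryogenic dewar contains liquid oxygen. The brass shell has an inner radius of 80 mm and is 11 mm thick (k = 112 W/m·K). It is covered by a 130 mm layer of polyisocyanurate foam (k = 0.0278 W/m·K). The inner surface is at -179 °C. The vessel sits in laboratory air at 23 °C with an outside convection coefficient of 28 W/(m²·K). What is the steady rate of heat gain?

Q ≈ 10.9 W

Each spherical layer contributes R = (1/r_i − 1/r_o)/(4πk):
R_brass shell = (1/0.08 − 1/0.091)/(4π×112) = 0.001074 K/W
R_polyisocyanurate foam = (1/0.091 − 1/0.221)/(4π×0.0278) = 18.5 K/W
R_outer film = 1/(h·4πr_o²) = 1/(28×4π×0.221²) = 0.05819 K/W
R_total = 18.56 K/W
Q = ΔT/R_total = 202/18.56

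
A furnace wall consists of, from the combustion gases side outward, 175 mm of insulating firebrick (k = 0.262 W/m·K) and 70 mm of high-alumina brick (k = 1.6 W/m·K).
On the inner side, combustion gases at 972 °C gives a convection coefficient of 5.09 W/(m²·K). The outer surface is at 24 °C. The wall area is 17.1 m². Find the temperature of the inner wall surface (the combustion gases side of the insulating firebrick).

Thermal resistances in series:
R_inner film = 1/(h_i·A) = 1/(5.09×17.1) = 0.01149 K/W
R_insulating firebrick = L/(kA) = 0.175/(0.262×17.1) = 0.03906 K/W
R_high-alumina brick = L/(kA) = 0.07/(1.6×17.1) = 0.002558 K/W
R_total = 0.05311 K/W;  Q = ΔT/R_total = 948/0.05311 = 17850 W
T_interface = T_inner − Q·ΣR(inner→interface) = 972 − 17900×0.01149

T ≈ 767 °C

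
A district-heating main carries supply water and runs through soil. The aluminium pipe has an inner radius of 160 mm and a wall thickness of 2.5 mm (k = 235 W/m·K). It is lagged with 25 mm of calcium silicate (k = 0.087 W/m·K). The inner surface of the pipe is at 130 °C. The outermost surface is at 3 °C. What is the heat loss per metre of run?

Per-layer cylindrical resistances, series-summed:
R_aluminium pipe wall = ln(162.5/160)/(2π×235×1) = 1.05×10^-5 K/W
R_calcium silicate = ln(187.5/162.5)/(2π×0.087×1) = 0.2618 K/W
R_total = 0.2618 K/W
Q = ΔT/R_total = 127/0.2618

q′ ≈ 485 W/m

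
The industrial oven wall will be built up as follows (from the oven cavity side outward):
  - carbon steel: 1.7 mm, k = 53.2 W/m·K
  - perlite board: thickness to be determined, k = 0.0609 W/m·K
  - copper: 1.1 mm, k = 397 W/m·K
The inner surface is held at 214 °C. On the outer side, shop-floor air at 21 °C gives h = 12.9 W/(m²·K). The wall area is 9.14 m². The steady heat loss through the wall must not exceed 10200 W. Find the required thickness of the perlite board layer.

L ≈ 5.81 mm

Thermal resistances in series:
R_carbon steel = L/(kA) = 0.0017/(53.2×9.14) = 3.496×10^-6 K/W
R_copper = L/(kA) = 0.0011/(397×9.14) = 3.031×10^-7 K/W
R_outer film = 1/(h_o·A) = 1/(12.9×9.14) = 0.008481 K/W
Sum of the known resistances R_other = 0.008485 K/W
Required total resistance R_tot = ΔT/Q_allow = 193/10200 = 0.01892 K/W
R_perlite board = R_tot − R_other = 0.01044 K/W
L = R·k·A = 0.01044×0.0609×9.14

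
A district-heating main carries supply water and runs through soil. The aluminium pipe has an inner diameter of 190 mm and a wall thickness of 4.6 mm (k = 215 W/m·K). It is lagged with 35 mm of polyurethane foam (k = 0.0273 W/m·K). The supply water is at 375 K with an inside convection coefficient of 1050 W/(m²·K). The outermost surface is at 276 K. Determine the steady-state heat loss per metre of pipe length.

q′ ≈ 56.3 W/m

Cylindrical conduction, so R = ln(r₂/r₁)/(2πkL) per layer, in series:
R_inner film = 1/(h_i·2πr₁L) = 1/(1050×2π×0.095×1) = 0.001596 K/W
R_aluminium pipe wall = ln(99.6/95)/(2π×215×1) = 3.5×10^-5 K/W
R_polyurethane foam = ln(134.6/99.6)/(2π×0.0273×1) = 1.756 K/W
R_total = 1.757 K/W
Q = ΔT/R_total = 99/1.757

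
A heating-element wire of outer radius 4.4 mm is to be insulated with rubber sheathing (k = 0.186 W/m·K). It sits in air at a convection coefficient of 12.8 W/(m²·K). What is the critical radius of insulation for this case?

r_cr ≈ 14.5 mm

For a cylinder r_cr = k/h = 0.186/12.8
r_cr = 14.5 mm; since the bare radius (4.4 mm) is below r_cr, adding a thin layer of insulation will *increase* heat loss.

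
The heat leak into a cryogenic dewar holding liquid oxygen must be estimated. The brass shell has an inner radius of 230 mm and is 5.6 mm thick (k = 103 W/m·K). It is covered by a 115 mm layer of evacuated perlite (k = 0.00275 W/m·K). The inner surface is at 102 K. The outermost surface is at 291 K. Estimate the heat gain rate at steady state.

Q ≈ 4.69 W

Radial (spherical) resistances in series:
R_brass shell = (1/0.23 − 1/0.2356)/(4π×103) = 7.984×10^-5 K/W
R_evacuated perlite = (1/0.2356 − 1/0.3506)/(4π×0.00275) = 40.29 K/W
R_total = 40.29 K/W
Q = ΔT/R_total = 189/40.29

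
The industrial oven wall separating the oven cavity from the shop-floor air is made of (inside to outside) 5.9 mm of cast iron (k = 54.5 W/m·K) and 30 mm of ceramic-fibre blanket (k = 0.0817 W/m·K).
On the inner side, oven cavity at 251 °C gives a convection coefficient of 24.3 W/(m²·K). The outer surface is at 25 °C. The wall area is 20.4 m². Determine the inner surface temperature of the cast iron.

Thermal resistances in series:
R_inner film = 1/(h_i·A) = 1/(24.3×20.4) = 0.002017 K/W
R_cast iron = L/(kA) = 0.0059/(54.5×20.4) = 5.307×10^-6 K/W
R_ceramic-fibre blanket = L/(kA) = 0.03/(0.0817×20.4) = 0.018 K/W
R_total = 0.02002 K/W;  Q = ΔT/R_total = 226/0.02002 = 11290 W
T_interface = T_inner − Q·ΣR(inner→interface) = 251 − 11300×0.002017

T ≈ 228 °C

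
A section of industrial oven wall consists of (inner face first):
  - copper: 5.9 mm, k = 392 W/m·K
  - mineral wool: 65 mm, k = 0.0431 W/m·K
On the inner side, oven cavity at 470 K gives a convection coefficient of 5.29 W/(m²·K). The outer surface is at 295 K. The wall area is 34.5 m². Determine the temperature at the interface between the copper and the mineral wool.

T ≈ 451 K

Using the resistance-network approach (series):
R_inner film = 1/(h_i·A) = 1/(5.29×34.5) = 0.005479 K/W
R_copper = L/(kA) = 0.0059/(392×34.5) = 4.363×10^-7 K/W
R_mineral wool = L/(kA) = 0.065/(0.0431×34.5) = 0.04371 K/W
R_total = 0.04919 K/W;  Q = ΔT/R_total = 175/0.04919 = 3557 W
T_interface = T_inner − Q·ΣR(inner→interface) = 470 − 3560×0.00548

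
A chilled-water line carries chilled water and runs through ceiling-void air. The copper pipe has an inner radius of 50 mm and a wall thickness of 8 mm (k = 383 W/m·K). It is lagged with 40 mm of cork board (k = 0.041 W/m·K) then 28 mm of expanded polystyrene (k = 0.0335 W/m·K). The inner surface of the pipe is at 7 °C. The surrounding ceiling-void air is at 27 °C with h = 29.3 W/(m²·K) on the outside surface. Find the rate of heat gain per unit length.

Cylindrical conduction, so R = ln(r₂/r₁)/(2πkL) per layer, in series:
R_copper pipe wall = ln(58/50)/(2π×383×1) = 6.168×10^-5 K/W
R_cork board = ln(98/58)/(2π×0.041×1) = 2.036 K/W
R_expanded polystyrene = ln(126/98)/(2π×0.0335×1) = 1.194 K/W
R_outer film = 1/(h_o·2πr_oL) = 1/(29.3×2π×0.126×1) = 0.04311 K/W
R_total = 3.273 K/W
Q = ΔT/R_total = 20/3.273

q′ ≈ 6.11 W/m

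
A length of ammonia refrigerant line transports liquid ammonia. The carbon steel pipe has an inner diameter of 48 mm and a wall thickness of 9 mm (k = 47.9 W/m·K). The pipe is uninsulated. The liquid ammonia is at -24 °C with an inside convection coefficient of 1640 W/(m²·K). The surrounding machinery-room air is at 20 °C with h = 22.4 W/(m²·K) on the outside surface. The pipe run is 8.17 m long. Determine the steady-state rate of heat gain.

Q ≈ 1630 W

Radial resistances (cylindrical: R_cond = ln(r_o/r_i)/(2πkL), R_conv = 1/(h·2πrL)):
R_inner film = 1/(h_i·2πr₁L) = 1/(1640×2π×0.024×8.17) = 4.949×10^-4 K/W
R_carbon steel pipe wall = ln(33/24)/(2π×47.9×8.17) = 1.295×10^-4 K/W
R_outer film = 1/(h_o·2πr_oL) = 1/(22.4×2π×0.033×8.17) = 0.02635 K/W
R_total = 0.02698 K/W
Q = ΔT/R_total = 44/0.02698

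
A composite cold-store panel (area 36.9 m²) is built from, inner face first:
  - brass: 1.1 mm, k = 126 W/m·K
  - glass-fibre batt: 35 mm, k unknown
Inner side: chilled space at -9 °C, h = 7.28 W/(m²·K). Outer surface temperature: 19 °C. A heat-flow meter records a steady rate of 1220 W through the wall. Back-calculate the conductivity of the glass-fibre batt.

Series thermal resistances:
R_inner film = 1/(h_i·A) = 1/(7.28×36.9) = 0.003723 K/W
R_brass = L/(kA) = 0.0011/(126×36.9) = 2.366×10^-7 K/W
Sum of known resistances R_other = 0.003723 K/W
Total R = ΔT/Q = 28/1220 = 0.02295 K/W
R_glass-fibre batt = R_total − R_other = 0.01923 K/W
k = L/(R·A) = 0.035/(0.01923×36.9)

k ≈ 0.0493 W/(m·K)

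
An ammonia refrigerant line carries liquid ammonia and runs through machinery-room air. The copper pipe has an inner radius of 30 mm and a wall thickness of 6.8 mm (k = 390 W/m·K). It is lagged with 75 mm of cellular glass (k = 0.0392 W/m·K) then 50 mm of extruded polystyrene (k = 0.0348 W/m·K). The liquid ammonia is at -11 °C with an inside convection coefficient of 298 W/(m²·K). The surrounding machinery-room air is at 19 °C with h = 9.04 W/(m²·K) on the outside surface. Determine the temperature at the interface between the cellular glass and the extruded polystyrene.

Radial resistances (cylindrical: R_cond = ln(r_o/r_i)/(2πkL), R_conv = 1/(h·2πrL)):
R_inner film = 1/(h_i·2πr₁L) = 1/(298×2π×0.03×1) = 0.0178 K/W
R_copper pipe wall = ln(36.8/30)/(2π×390×1) = 8.337×10^-5 K/W
R_cellular glass = ln(111.8/36.8)/(2π×0.0392×1) = 4.512 K/W
R_extruded polystyrene = ln(161.8/111.8)/(2π×0.0348×1) = 1.691 K/W
R_outer film = 1/(h_o·2πr_oL) = 1/(9.04×2π×0.1618×1) = 0.1088 K/W
R_total = 6.329 K/W
Q = ΔT/R_total = 30/6.329
Q = 4.74 W/m
T_interface = T_inner + Q·ΣR(inner→interface) = -11 + 4.74×4.529

T ≈ 10.5 °C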